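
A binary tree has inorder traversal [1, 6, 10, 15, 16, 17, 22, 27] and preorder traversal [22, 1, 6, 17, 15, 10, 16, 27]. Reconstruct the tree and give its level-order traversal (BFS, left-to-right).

Inorder:  [1, 6, 10, 15, 16, 17, 22, 27]
Preorder: [22, 1, 6, 17, 15, 10, 16, 27]
Algorithm: preorder visits root first, so consume preorder in order;
for each root, split the current inorder slice at that value into
left-subtree inorder and right-subtree inorder, then recurse.
Recursive splits:
  root=22; inorder splits into left=[1, 6, 10, 15, 16, 17], right=[27]
  root=1; inorder splits into left=[], right=[6, 10, 15, 16, 17]
  root=6; inorder splits into left=[], right=[10, 15, 16, 17]
  root=17; inorder splits into left=[10, 15, 16], right=[]
  root=15; inorder splits into left=[10], right=[16]
  root=10; inorder splits into left=[], right=[]
  root=16; inorder splits into left=[], right=[]
  root=27; inorder splits into left=[], right=[]
Reconstructed level-order: [22, 1, 27, 6, 17, 15, 10, 16]


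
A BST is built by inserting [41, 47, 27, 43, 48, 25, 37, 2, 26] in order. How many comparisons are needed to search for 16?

Search path for 16: 41 -> 27 -> 25 -> 2
Found: False
Comparisons: 4


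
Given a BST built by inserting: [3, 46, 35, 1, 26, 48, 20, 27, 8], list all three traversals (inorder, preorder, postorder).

Tree insertion order: [3, 46, 35, 1, 26, 48, 20, 27, 8]
Tree (level-order array): [3, 1, 46, None, None, 35, 48, 26, None, None, None, 20, 27, 8]
Inorder (L, root, R): [1, 3, 8, 20, 26, 27, 35, 46, 48]
Preorder (root, L, R): [3, 1, 46, 35, 26, 20, 8, 27, 48]
Postorder (L, R, root): [1, 8, 20, 27, 26, 35, 48, 46, 3]


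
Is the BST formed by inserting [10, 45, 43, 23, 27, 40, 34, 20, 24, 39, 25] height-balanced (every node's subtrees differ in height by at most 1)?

Tree (level-order array): [10, None, 45, 43, None, 23, None, 20, 27, None, None, 24, 40, None, 25, 34, None, None, None, None, 39]
Definition: a tree is height-balanced if, at every node, |h(left) - h(right)| <= 1 (empty subtree has height -1).
Bottom-up per-node check:
  node 20: h_left=-1, h_right=-1, diff=0 [OK], height=0
  node 25: h_left=-1, h_right=-1, diff=0 [OK], height=0
  node 24: h_left=-1, h_right=0, diff=1 [OK], height=1
  node 39: h_left=-1, h_right=-1, diff=0 [OK], height=0
  node 34: h_left=-1, h_right=0, diff=1 [OK], height=1
  node 40: h_left=1, h_right=-1, diff=2 [FAIL (|1--1|=2 > 1)], height=2
  node 27: h_left=1, h_right=2, diff=1 [OK], height=3
  node 23: h_left=0, h_right=3, diff=3 [FAIL (|0-3|=3 > 1)], height=4
  node 43: h_left=4, h_right=-1, diff=5 [FAIL (|4--1|=5 > 1)], height=5
  node 45: h_left=5, h_right=-1, diff=6 [FAIL (|5--1|=6 > 1)], height=6
  node 10: h_left=-1, h_right=6, diff=7 [FAIL (|-1-6|=7 > 1)], height=7
Node 40 violates the condition: |1 - -1| = 2 > 1.
Result: Not balanced


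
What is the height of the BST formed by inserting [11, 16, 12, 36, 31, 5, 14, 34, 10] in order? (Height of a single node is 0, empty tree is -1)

Insertion order: [11, 16, 12, 36, 31, 5, 14, 34, 10]
Tree (level-order array): [11, 5, 16, None, 10, 12, 36, None, None, None, 14, 31, None, None, None, None, 34]
Compute height bottom-up (empty subtree = -1):
  height(10) = 1 + max(-1, -1) = 0
  height(5) = 1 + max(-1, 0) = 1
  height(14) = 1 + max(-1, -1) = 0
  height(12) = 1 + max(-1, 0) = 1
  height(34) = 1 + max(-1, -1) = 0
  height(31) = 1 + max(-1, 0) = 1
  height(36) = 1 + max(1, -1) = 2
  height(16) = 1 + max(1, 2) = 3
  height(11) = 1 + max(1, 3) = 4
Height = 4


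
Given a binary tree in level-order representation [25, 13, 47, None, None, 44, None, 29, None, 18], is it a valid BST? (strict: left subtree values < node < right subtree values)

Level-order array: [25, 13, 47, None, None, 44, None, 29, None, 18]
Validate using subtree bounds (lo, hi): at each node, require lo < value < hi,
then recurse left with hi=value and right with lo=value.
Preorder trace (stopping at first violation):
  at node 25 with bounds (-inf, +inf): OK
  at node 13 with bounds (-inf, 25): OK
  at node 47 with bounds (25, +inf): OK
  at node 44 with bounds (25, 47): OK
  at node 29 with bounds (25, 44): OK
  at node 18 with bounds (25, 29): VIOLATION
Node 18 violates its bound: not (25 < 18 < 29).
Result: Not a valid BST


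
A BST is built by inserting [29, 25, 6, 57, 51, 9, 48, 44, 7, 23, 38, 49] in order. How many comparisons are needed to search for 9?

Search path for 9: 29 -> 25 -> 6 -> 9
Found: True
Comparisons: 4


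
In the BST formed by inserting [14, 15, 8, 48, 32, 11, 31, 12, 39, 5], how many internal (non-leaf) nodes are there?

Tree built from: [14, 15, 8, 48, 32, 11, 31, 12, 39, 5]
Tree (level-order array): [14, 8, 15, 5, 11, None, 48, None, None, None, 12, 32, None, None, None, 31, 39]
Rule: An internal node has at least one child.
Per-node child counts:
  node 14: 2 child(ren)
  node 8: 2 child(ren)
  node 5: 0 child(ren)
  node 11: 1 child(ren)
  node 12: 0 child(ren)
  node 15: 1 child(ren)
  node 48: 1 child(ren)
  node 32: 2 child(ren)
  node 31: 0 child(ren)
  node 39: 0 child(ren)
Matching nodes: [14, 8, 11, 15, 48, 32]
Count of internal (non-leaf) nodes: 6


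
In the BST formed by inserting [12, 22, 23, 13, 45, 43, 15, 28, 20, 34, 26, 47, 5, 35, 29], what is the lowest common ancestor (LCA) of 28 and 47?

Tree insertion order: [12, 22, 23, 13, 45, 43, 15, 28, 20, 34, 26, 47, 5, 35, 29]
Tree (level-order array): [12, 5, 22, None, None, 13, 23, None, 15, None, 45, None, 20, 43, 47, None, None, 28, None, None, None, 26, 34, None, None, 29, 35]
In a BST, the LCA of p=28, q=47 is the first node v on the
root-to-leaf path with p <= v <= q (go left if both < v, right if both > v).
Walk from root:
  at 12: both 28 and 47 > 12, go right
  at 22: both 28 and 47 > 22, go right
  at 23: both 28 and 47 > 23, go right
  at 45: 28 <= 45 <= 47, this is the LCA
LCA = 45


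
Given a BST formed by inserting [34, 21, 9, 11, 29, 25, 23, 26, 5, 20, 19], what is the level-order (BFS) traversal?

Tree insertion order: [34, 21, 9, 11, 29, 25, 23, 26, 5, 20, 19]
Tree (level-order array): [34, 21, None, 9, 29, 5, 11, 25, None, None, None, None, 20, 23, 26, 19]
BFS from the root, enqueuing left then right child of each popped node:
  queue [34] -> pop 34, enqueue [21], visited so far: [34]
  queue [21] -> pop 21, enqueue [9, 29], visited so far: [34, 21]
  queue [9, 29] -> pop 9, enqueue [5, 11], visited so far: [34, 21, 9]
  queue [29, 5, 11] -> pop 29, enqueue [25], visited so far: [34, 21, 9, 29]
  queue [5, 11, 25] -> pop 5, enqueue [none], visited so far: [34, 21, 9, 29, 5]
  queue [11, 25] -> pop 11, enqueue [20], visited so far: [34, 21, 9, 29, 5, 11]
  queue [25, 20] -> pop 25, enqueue [23, 26], visited so far: [34, 21, 9, 29, 5, 11, 25]
  queue [20, 23, 26] -> pop 20, enqueue [19], visited so far: [34, 21, 9, 29, 5, 11, 25, 20]
  queue [23, 26, 19] -> pop 23, enqueue [none], visited so far: [34, 21, 9, 29, 5, 11, 25, 20, 23]
  queue [26, 19] -> pop 26, enqueue [none], visited so far: [34, 21, 9, 29, 5, 11, 25, 20, 23, 26]
  queue [19] -> pop 19, enqueue [none], visited so far: [34, 21, 9, 29, 5, 11, 25, 20, 23, 26, 19]
Result: [34, 21, 9, 29, 5, 11, 25, 20, 23, 26, 19]


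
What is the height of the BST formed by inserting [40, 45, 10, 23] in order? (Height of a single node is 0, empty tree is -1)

Insertion order: [40, 45, 10, 23]
Tree (level-order array): [40, 10, 45, None, 23]
Compute height bottom-up (empty subtree = -1):
  height(23) = 1 + max(-1, -1) = 0
  height(10) = 1 + max(-1, 0) = 1
  height(45) = 1 + max(-1, -1) = 0
  height(40) = 1 + max(1, 0) = 2
Height = 2


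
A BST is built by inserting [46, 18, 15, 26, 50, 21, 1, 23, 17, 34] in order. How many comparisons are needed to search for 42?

Search path for 42: 46 -> 18 -> 26 -> 34
Found: False
Comparisons: 4


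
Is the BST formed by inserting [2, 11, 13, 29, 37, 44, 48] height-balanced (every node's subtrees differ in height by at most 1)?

Tree (level-order array): [2, None, 11, None, 13, None, 29, None, 37, None, 44, None, 48]
Definition: a tree is height-balanced if, at every node, |h(left) - h(right)| <= 1 (empty subtree has height -1).
Bottom-up per-node check:
  node 48: h_left=-1, h_right=-1, diff=0 [OK], height=0
  node 44: h_left=-1, h_right=0, diff=1 [OK], height=1
  node 37: h_left=-1, h_right=1, diff=2 [FAIL (|-1-1|=2 > 1)], height=2
  node 29: h_left=-1, h_right=2, diff=3 [FAIL (|-1-2|=3 > 1)], height=3
  node 13: h_left=-1, h_right=3, diff=4 [FAIL (|-1-3|=4 > 1)], height=4
  node 11: h_left=-1, h_right=4, diff=5 [FAIL (|-1-4|=5 > 1)], height=5
  node 2: h_left=-1, h_right=5, diff=6 [FAIL (|-1-5|=6 > 1)], height=6
Node 37 violates the condition: |-1 - 1| = 2 > 1.
Result: Not balanced


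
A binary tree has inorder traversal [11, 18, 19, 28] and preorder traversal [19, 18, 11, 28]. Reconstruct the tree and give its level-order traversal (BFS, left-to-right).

Inorder:  [11, 18, 19, 28]
Preorder: [19, 18, 11, 28]
Algorithm: preorder visits root first, so consume preorder in order;
for each root, split the current inorder slice at that value into
left-subtree inorder and right-subtree inorder, then recurse.
Recursive splits:
  root=19; inorder splits into left=[11, 18], right=[28]
  root=18; inorder splits into left=[11], right=[]
  root=11; inorder splits into left=[], right=[]
  root=28; inorder splits into left=[], right=[]
Reconstructed level-order: [19, 18, 28, 11]


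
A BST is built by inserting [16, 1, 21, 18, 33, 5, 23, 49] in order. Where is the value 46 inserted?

Starting tree (level order): [16, 1, 21, None, 5, 18, 33, None, None, None, None, 23, 49]
Insertion path: 16 -> 21 -> 33 -> 49
Result: insert 46 as left child of 49
Final tree (level order): [16, 1, 21, None, 5, 18, 33, None, None, None, None, 23, 49, None, None, 46]


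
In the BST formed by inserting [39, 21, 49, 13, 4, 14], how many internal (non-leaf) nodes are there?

Tree built from: [39, 21, 49, 13, 4, 14]
Tree (level-order array): [39, 21, 49, 13, None, None, None, 4, 14]
Rule: An internal node has at least one child.
Per-node child counts:
  node 39: 2 child(ren)
  node 21: 1 child(ren)
  node 13: 2 child(ren)
  node 4: 0 child(ren)
  node 14: 0 child(ren)
  node 49: 0 child(ren)
Matching nodes: [39, 21, 13]
Count of internal (non-leaf) nodes: 3


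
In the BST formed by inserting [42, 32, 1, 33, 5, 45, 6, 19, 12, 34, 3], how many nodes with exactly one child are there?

Tree built from: [42, 32, 1, 33, 5, 45, 6, 19, 12, 34, 3]
Tree (level-order array): [42, 32, 45, 1, 33, None, None, None, 5, None, 34, 3, 6, None, None, None, None, None, 19, 12]
Rule: These are nodes with exactly 1 non-null child.
Per-node child counts:
  node 42: 2 child(ren)
  node 32: 2 child(ren)
  node 1: 1 child(ren)
  node 5: 2 child(ren)
  node 3: 0 child(ren)
  node 6: 1 child(ren)
  node 19: 1 child(ren)
  node 12: 0 child(ren)
  node 33: 1 child(ren)
  node 34: 0 child(ren)
  node 45: 0 child(ren)
Matching nodes: [1, 6, 19, 33]
Count of nodes with exactly one child: 4


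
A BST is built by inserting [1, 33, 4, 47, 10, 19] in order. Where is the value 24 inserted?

Starting tree (level order): [1, None, 33, 4, 47, None, 10, None, None, None, 19]
Insertion path: 1 -> 33 -> 4 -> 10 -> 19
Result: insert 24 as right child of 19
Final tree (level order): [1, None, 33, 4, 47, None, 10, None, None, None, 19, None, 24]


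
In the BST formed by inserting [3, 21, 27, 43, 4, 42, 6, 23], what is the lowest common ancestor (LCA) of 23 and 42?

Tree insertion order: [3, 21, 27, 43, 4, 42, 6, 23]
Tree (level-order array): [3, None, 21, 4, 27, None, 6, 23, 43, None, None, None, None, 42]
In a BST, the LCA of p=23, q=42 is the first node v on the
root-to-leaf path with p <= v <= q (go left if both < v, right if both > v).
Walk from root:
  at 3: both 23 and 42 > 3, go right
  at 21: both 23 and 42 > 21, go right
  at 27: 23 <= 27 <= 42, this is the LCA
LCA = 27


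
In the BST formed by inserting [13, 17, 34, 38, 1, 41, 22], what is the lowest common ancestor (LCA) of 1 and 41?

Tree insertion order: [13, 17, 34, 38, 1, 41, 22]
Tree (level-order array): [13, 1, 17, None, None, None, 34, 22, 38, None, None, None, 41]
In a BST, the LCA of p=1, q=41 is the first node v on the
root-to-leaf path with p <= v <= q (go left if both < v, right if both > v).
Walk from root:
  at 13: 1 <= 13 <= 41, this is the LCA
LCA = 13


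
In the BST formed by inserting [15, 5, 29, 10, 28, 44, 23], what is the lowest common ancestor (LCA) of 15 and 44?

Tree insertion order: [15, 5, 29, 10, 28, 44, 23]
Tree (level-order array): [15, 5, 29, None, 10, 28, 44, None, None, 23]
In a BST, the LCA of p=15, q=44 is the first node v on the
root-to-leaf path with p <= v <= q (go left if both < v, right if both > v).
Walk from root:
  at 15: 15 <= 15 <= 44, this is the LCA
LCA = 15


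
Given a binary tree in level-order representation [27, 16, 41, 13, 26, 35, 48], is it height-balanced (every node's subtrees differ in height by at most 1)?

Tree (level-order array): [27, 16, 41, 13, 26, 35, 48]
Definition: a tree is height-balanced if, at every node, |h(left) - h(right)| <= 1 (empty subtree has height -1).
Bottom-up per-node check:
  node 13: h_left=-1, h_right=-1, diff=0 [OK], height=0
  node 26: h_left=-1, h_right=-1, diff=0 [OK], height=0
  node 16: h_left=0, h_right=0, diff=0 [OK], height=1
  node 35: h_left=-1, h_right=-1, diff=0 [OK], height=0
  node 48: h_left=-1, h_right=-1, diff=0 [OK], height=0
  node 41: h_left=0, h_right=0, diff=0 [OK], height=1
  node 27: h_left=1, h_right=1, diff=0 [OK], height=2
All nodes satisfy the balance condition.
Result: Balanced


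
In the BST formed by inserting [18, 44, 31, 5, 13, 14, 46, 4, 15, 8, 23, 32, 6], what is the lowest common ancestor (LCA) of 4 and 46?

Tree insertion order: [18, 44, 31, 5, 13, 14, 46, 4, 15, 8, 23, 32, 6]
Tree (level-order array): [18, 5, 44, 4, 13, 31, 46, None, None, 8, 14, 23, 32, None, None, 6, None, None, 15]
In a BST, the LCA of p=4, q=46 is the first node v on the
root-to-leaf path with p <= v <= q (go left if both < v, right if both > v).
Walk from root:
  at 18: 4 <= 18 <= 46, this is the LCA
LCA = 18


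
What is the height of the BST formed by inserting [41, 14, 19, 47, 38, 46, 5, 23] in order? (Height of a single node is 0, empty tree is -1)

Insertion order: [41, 14, 19, 47, 38, 46, 5, 23]
Tree (level-order array): [41, 14, 47, 5, 19, 46, None, None, None, None, 38, None, None, 23]
Compute height bottom-up (empty subtree = -1):
  height(5) = 1 + max(-1, -1) = 0
  height(23) = 1 + max(-1, -1) = 0
  height(38) = 1 + max(0, -1) = 1
  height(19) = 1 + max(-1, 1) = 2
  height(14) = 1 + max(0, 2) = 3
  height(46) = 1 + max(-1, -1) = 0
  height(47) = 1 + max(0, -1) = 1
  height(41) = 1 + max(3, 1) = 4
Height = 4


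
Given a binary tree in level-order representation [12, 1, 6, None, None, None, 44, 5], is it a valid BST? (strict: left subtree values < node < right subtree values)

Level-order array: [12, 1, 6, None, None, None, 44, 5]
Validate using subtree bounds (lo, hi): at each node, require lo < value < hi,
then recurse left with hi=value and right with lo=value.
Preorder trace (stopping at first violation):
  at node 12 with bounds (-inf, +inf): OK
  at node 1 with bounds (-inf, 12): OK
  at node 6 with bounds (12, +inf): VIOLATION
Node 6 violates its bound: not (12 < 6 < +inf).
Result: Not a valid BST


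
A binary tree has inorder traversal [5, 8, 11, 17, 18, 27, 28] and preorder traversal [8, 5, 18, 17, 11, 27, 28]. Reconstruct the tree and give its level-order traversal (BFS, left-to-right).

Inorder:  [5, 8, 11, 17, 18, 27, 28]
Preorder: [8, 5, 18, 17, 11, 27, 28]
Algorithm: preorder visits root first, so consume preorder in order;
for each root, split the current inorder slice at that value into
left-subtree inorder and right-subtree inorder, then recurse.
Recursive splits:
  root=8; inorder splits into left=[5], right=[11, 17, 18, 27, 28]
  root=5; inorder splits into left=[], right=[]
  root=18; inorder splits into left=[11, 17], right=[27, 28]
  root=17; inorder splits into left=[11], right=[]
  root=11; inorder splits into left=[], right=[]
  root=27; inorder splits into left=[], right=[28]
  root=28; inorder splits into left=[], right=[]
Reconstructed level-order: [8, 5, 18, 17, 27, 11, 28]


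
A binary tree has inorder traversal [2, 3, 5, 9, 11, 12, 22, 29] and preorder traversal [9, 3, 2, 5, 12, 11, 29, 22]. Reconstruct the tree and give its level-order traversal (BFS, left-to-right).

Inorder:  [2, 3, 5, 9, 11, 12, 22, 29]
Preorder: [9, 3, 2, 5, 12, 11, 29, 22]
Algorithm: preorder visits root first, so consume preorder in order;
for each root, split the current inorder slice at that value into
left-subtree inorder and right-subtree inorder, then recurse.
Recursive splits:
  root=9; inorder splits into left=[2, 3, 5], right=[11, 12, 22, 29]
  root=3; inorder splits into left=[2], right=[5]
  root=2; inorder splits into left=[], right=[]
  root=5; inorder splits into left=[], right=[]
  root=12; inorder splits into left=[11], right=[22, 29]
  root=11; inorder splits into left=[], right=[]
  root=29; inorder splits into left=[22], right=[]
  root=22; inorder splits into left=[], right=[]
Reconstructed level-order: [9, 3, 12, 2, 5, 11, 29, 22]


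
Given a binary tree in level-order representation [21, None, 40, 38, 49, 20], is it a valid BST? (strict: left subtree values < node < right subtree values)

Level-order array: [21, None, 40, 38, 49, 20]
Validate using subtree bounds (lo, hi): at each node, require lo < value < hi,
then recurse left with hi=value and right with lo=value.
Preorder trace (stopping at first violation):
  at node 21 with bounds (-inf, +inf): OK
  at node 40 with bounds (21, +inf): OK
  at node 38 with bounds (21, 40): OK
  at node 20 with bounds (21, 38): VIOLATION
Node 20 violates its bound: not (21 < 20 < 38).
Result: Not a valid BST


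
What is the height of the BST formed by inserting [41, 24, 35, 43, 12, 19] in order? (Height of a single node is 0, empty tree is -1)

Insertion order: [41, 24, 35, 43, 12, 19]
Tree (level-order array): [41, 24, 43, 12, 35, None, None, None, 19]
Compute height bottom-up (empty subtree = -1):
  height(19) = 1 + max(-1, -1) = 0
  height(12) = 1 + max(-1, 0) = 1
  height(35) = 1 + max(-1, -1) = 0
  height(24) = 1 + max(1, 0) = 2
  height(43) = 1 + max(-1, -1) = 0
  height(41) = 1 + max(2, 0) = 3
Height = 3


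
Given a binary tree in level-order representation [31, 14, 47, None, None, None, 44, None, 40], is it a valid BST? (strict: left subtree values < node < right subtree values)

Level-order array: [31, 14, 47, None, None, None, 44, None, 40]
Validate using subtree bounds (lo, hi): at each node, require lo < value < hi,
then recurse left with hi=value and right with lo=value.
Preorder trace (stopping at first violation):
  at node 31 with bounds (-inf, +inf): OK
  at node 14 with bounds (-inf, 31): OK
  at node 47 with bounds (31, +inf): OK
  at node 44 with bounds (47, +inf): VIOLATION
Node 44 violates its bound: not (47 < 44 < +inf).
Result: Not a valid BST


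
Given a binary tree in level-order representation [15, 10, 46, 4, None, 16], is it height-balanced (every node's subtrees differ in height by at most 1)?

Tree (level-order array): [15, 10, 46, 4, None, 16]
Definition: a tree is height-balanced if, at every node, |h(left) - h(right)| <= 1 (empty subtree has height -1).
Bottom-up per-node check:
  node 4: h_left=-1, h_right=-1, diff=0 [OK], height=0
  node 10: h_left=0, h_right=-1, diff=1 [OK], height=1
  node 16: h_left=-1, h_right=-1, diff=0 [OK], height=0
  node 46: h_left=0, h_right=-1, diff=1 [OK], height=1
  node 15: h_left=1, h_right=1, diff=0 [OK], height=2
All nodes satisfy the balance condition.
Result: Balanced


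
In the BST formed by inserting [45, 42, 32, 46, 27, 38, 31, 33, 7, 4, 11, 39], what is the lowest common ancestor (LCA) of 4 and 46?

Tree insertion order: [45, 42, 32, 46, 27, 38, 31, 33, 7, 4, 11, 39]
Tree (level-order array): [45, 42, 46, 32, None, None, None, 27, 38, 7, 31, 33, 39, 4, 11]
In a BST, the LCA of p=4, q=46 is the first node v on the
root-to-leaf path with p <= v <= q (go left if both < v, right if both > v).
Walk from root:
  at 45: 4 <= 45 <= 46, this is the LCA
LCA = 45


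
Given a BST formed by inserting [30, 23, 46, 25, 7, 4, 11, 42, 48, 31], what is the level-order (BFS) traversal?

Tree insertion order: [30, 23, 46, 25, 7, 4, 11, 42, 48, 31]
Tree (level-order array): [30, 23, 46, 7, 25, 42, 48, 4, 11, None, None, 31]
BFS from the root, enqueuing left then right child of each popped node:
  queue [30] -> pop 30, enqueue [23, 46], visited so far: [30]
  queue [23, 46] -> pop 23, enqueue [7, 25], visited so far: [30, 23]
  queue [46, 7, 25] -> pop 46, enqueue [42, 48], visited so far: [30, 23, 46]
  queue [7, 25, 42, 48] -> pop 7, enqueue [4, 11], visited so far: [30, 23, 46, 7]
  queue [25, 42, 48, 4, 11] -> pop 25, enqueue [none], visited so far: [30, 23, 46, 7, 25]
  queue [42, 48, 4, 11] -> pop 42, enqueue [31], visited so far: [30, 23, 46, 7, 25, 42]
  queue [48, 4, 11, 31] -> pop 48, enqueue [none], visited so far: [30, 23, 46, 7, 25, 42, 48]
  queue [4, 11, 31] -> pop 4, enqueue [none], visited so far: [30, 23, 46, 7, 25, 42, 48, 4]
  queue [11, 31] -> pop 11, enqueue [none], visited so far: [30, 23, 46, 7, 25, 42, 48, 4, 11]
  queue [31] -> pop 31, enqueue [none], visited so far: [30, 23, 46, 7, 25, 42, 48, 4, 11, 31]
Result: [30, 23, 46, 7, 25, 42, 48, 4, 11, 31]


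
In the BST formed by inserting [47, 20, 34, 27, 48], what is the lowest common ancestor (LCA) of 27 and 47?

Tree insertion order: [47, 20, 34, 27, 48]
Tree (level-order array): [47, 20, 48, None, 34, None, None, 27]
In a BST, the LCA of p=27, q=47 is the first node v on the
root-to-leaf path with p <= v <= q (go left if both < v, right if both > v).
Walk from root:
  at 47: 27 <= 47 <= 47, this is the LCA
LCA = 47


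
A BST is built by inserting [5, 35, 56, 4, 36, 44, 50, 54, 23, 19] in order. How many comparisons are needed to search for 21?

Search path for 21: 5 -> 35 -> 23 -> 19
Found: False
Comparisons: 4


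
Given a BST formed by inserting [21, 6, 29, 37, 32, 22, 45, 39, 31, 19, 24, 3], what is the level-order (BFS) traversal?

Tree insertion order: [21, 6, 29, 37, 32, 22, 45, 39, 31, 19, 24, 3]
Tree (level-order array): [21, 6, 29, 3, 19, 22, 37, None, None, None, None, None, 24, 32, 45, None, None, 31, None, 39]
BFS from the root, enqueuing left then right child of each popped node:
  queue [21] -> pop 21, enqueue [6, 29], visited so far: [21]
  queue [6, 29] -> pop 6, enqueue [3, 19], visited so far: [21, 6]
  queue [29, 3, 19] -> pop 29, enqueue [22, 37], visited so far: [21, 6, 29]
  queue [3, 19, 22, 37] -> pop 3, enqueue [none], visited so far: [21, 6, 29, 3]
  queue [19, 22, 37] -> pop 19, enqueue [none], visited so far: [21, 6, 29, 3, 19]
  queue [22, 37] -> pop 22, enqueue [24], visited so far: [21, 6, 29, 3, 19, 22]
  queue [37, 24] -> pop 37, enqueue [32, 45], visited so far: [21, 6, 29, 3, 19, 22, 37]
  queue [24, 32, 45] -> pop 24, enqueue [none], visited so far: [21, 6, 29, 3, 19, 22, 37, 24]
  queue [32, 45] -> pop 32, enqueue [31], visited so far: [21, 6, 29, 3, 19, 22, 37, 24, 32]
  queue [45, 31] -> pop 45, enqueue [39], visited so far: [21, 6, 29, 3, 19, 22, 37, 24, 32, 45]
  queue [31, 39] -> pop 31, enqueue [none], visited so far: [21, 6, 29, 3, 19, 22, 37, 24, 32, 45, 31]
  queue [39] -> pop 39, enqueue [none], visited so far: [21, 6, 29, 3, 19, 22, 37, 24, 32, 45, 31, 39]
Result: [21, 6, 29, 3, 19, 22, 37, 24, 32, 45, 31, 39]


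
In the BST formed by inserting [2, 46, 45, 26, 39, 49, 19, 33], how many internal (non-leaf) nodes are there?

Tree built from: [2, 46, 45, 26, 39, 49, 19, 33]
Tree (level-order array): [2, None, 46, 45, 49, 26, None, None, None, 19, 39, None, None, 33]
Rule: An internal node has at least one child.
Per-node child counts:
  node 2: 1 child(ren)
  node 46: 2 child(ren)
  node 45: 1 child(ren)
  node 26: 2 child(ren)
  node 19: 0 child(ren)
  node 39: 1 child(ren)
  node 33: 0 child(ren)
  node 49: 0 child(ren)
Matching nodes: [2, 46, 45, 26, 39]
Count of internal (non-leaf) nodes: 5


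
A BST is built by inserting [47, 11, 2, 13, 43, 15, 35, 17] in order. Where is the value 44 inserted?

Starting tree (level order): [47, 11, None, 2, 13, None, None, None, 43, 15, None, None, 35, 17]
Insertion path: 47 -> 11 -> 13 -> 43
Result: insert 44 as right child of 43
Final tree (level order): [47, 11, None, 2, 13, None, None, None, 43, 15, 44, None, 35, None, None, 17]


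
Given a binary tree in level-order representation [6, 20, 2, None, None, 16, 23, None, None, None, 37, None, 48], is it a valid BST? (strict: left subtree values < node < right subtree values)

Level-order array: [6, 20, 2, None, None, 16, 23, None, None, None, 37, None, 48]
Validate using subtree bounds (lo, hi): at each node, require lo < value < hi,
then recurse left with hi=value and right with lo=value.
Preorder trace (stopping at first violation):
  at node 6 with bounds (-inf, +inf): OK
  at node 20 with bounds (-inf, 6): VIOLATION
Node 20 violates its bound: not (-inf < 20 < 6).
Result: Not a valid BST


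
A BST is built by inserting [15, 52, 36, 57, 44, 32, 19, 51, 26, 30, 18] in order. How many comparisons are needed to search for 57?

Search path for 57: 15 -> 52 -> 57
Found: True
Comparisons: 3


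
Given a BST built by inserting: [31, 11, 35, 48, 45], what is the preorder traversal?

Tree insertion order: [31, 11, 35, 48, 45]
Tree (level-order array): [31, 11, 35, None, None, None, 48, 45]
Preorder traversal: [31, 11, 35, 48, 45]


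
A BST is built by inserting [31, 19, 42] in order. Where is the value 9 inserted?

Starting tree (level order): [31, 19, 42]
Insertion path: 31 -> 19
Result: insert 9 as left child of 19
Final tree (level order): [31, 19, 42, 9]


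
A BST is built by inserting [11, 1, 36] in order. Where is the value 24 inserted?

Starting tree (level order): [11, 1, 36]
Insertion path: 11 -> 36
Result: insert 24 as left child of 36
Final tree (level order): [11, 1, 36, None, None, 24]


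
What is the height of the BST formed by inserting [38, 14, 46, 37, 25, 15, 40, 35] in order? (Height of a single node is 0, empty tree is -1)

Insertion order: [38, 14, 46, 37, 25, 15, 40, 35]
Tree (level-order array): [38, 14, 46, None, 37, 40, None, 25, None, None, None, 15, 35]
Compute height bottom-up (empty subtree = -1):
  height(15) = 1 + max(-1, -1) = 0
  height(35) = 1 + max(-1, -1) = 0
  height(25) = 1 + max(0, 0) = 1
  height(37) = 1 + max(1, -1) = 2
  height(14) = 1 + max(-1, 2) = 3
  height(40) = 1 + max(-1, -1) = 0
  height(46) = 1 + max(0, -1) = 1
  height(38) = 1 + max(3, 1) = 4
Height = 4


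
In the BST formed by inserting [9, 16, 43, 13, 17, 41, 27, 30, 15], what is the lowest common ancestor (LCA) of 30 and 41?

Tree insertion order: [9, 16, 43, 13, 17, 41, 27, 30, 15]
Tree (level-order array): [9, None, 16, 13, 43, None, 15, 17, None, None, None, None, 41, 27, None, None, 30]
In a BST, the LCA of p=30, q=41 is the first node v on the
root-to-leaf path with p <= v <= q (go left if both < v, right if both > v).
Walk from root:
  at 9: both 30 and 41 > 9, go right
  at 16: both 30 and 41 > 16, go right
  at 43: both 30 and 41 < 43, go left
  at 17: both 30 and 41 > 17, go right
  at 41: 30 <= 41 <= 41, this is the LCA
LCA = 41


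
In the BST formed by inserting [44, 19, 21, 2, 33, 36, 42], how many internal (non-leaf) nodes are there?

Tree built from: [44, 19, 21, 2, 33, 36, 42]
Tree (level-order array): [44, 19, None, 2, 21, None, None, None, 33, None, 36, None, 42]
Rule: An internal node has at least one child.
Per-node child counts:
  node 44: 1 child(ren)
  node 19: 2 child(ren)
  node 2: 0 child(ren)
  node 21: 1 child(ren)
  node 33: 1 child(ren)
  node 36: 1 child(ren)
  node 42: 0 child(ren)
Matching nodes: [44, 19, 21, 33, 36]
Count of internal (non-leaf) nodes: 5


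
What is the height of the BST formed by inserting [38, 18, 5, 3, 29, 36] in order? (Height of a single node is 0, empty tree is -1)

Insertion order: [38, 18, 5, 3, 29, 36]
Tree (level-order array): [38, 18, None, 5, 29, 3, None, None, 36]
Compute height bottom-up (empty subtree = -1):
  height(3) = 1 + max(-1, -1) = 0
  height(5) = 1 + max(0, -1) = 1
  height(36) = 1 + max(-1, -1) = 0
  height(29) = 1 + max(-1, 0) = 1
  height(18) = 1 + max(1, 1) = 2
  height(38) = 1 + max(2, -1) = 3
Height = 3


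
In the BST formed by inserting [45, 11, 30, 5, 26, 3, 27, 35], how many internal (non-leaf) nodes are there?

Tree built from: [45, 11, 30, 5, 26, 3, 27, 35]
Tree (level-order array): [45, 11, None, 5, 30, 3, None, 26, 35, None, None, None, 27]
Rule: An internal node has at least one child.
Per-node child counts:
  node 45: 1 child(ren)
  node 11: 2 child(ren)
  node 5: 1 child(ren)
  node 3: 0 child(ren)
  node 30: 2 child(ren)
  node 26: 1 child(ren)
  node 27: 0 child(ren)
  node 35: 0 child(ren)
Matching nodes: [45, 11, 5, 30, 26]
Count of internal (non-leaf) nodes: 5


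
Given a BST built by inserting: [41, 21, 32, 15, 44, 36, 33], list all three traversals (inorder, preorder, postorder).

Tree insertion order: [41, 21, 32, 15, 44, 36, 33]
Tree (level-order array): [41, 21, 44, 15, 32, None, None, None, None, None, 36, 33]
Inorder (L, root, R): [15, 21, 32, 33, 36, 41, 44]
Preorder (root, L, R): [41, 21, 15, 32, 36, 33, 44]
Postorder (L, R, root): [15, 33, 36, 32, 21, 44, 41]


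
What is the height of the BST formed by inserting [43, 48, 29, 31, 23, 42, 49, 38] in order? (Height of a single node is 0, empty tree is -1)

Insertion order: [43, 48, 29, 31, 23, 42, 49, 38]
Tree (level-order array): [43, 29, 48, 23, 31, None, 49, None, None, None, 42, None, None, 38]
Compute height bottom-up (empty subtree = -1):
  height(23) = 1 + max(-1, -1) = 0
  height(38) = 1 + max(-1, -1) = 0
  height(42) = 1 + max(0, -1) = 1
  height(31) = 1 + max(-1, 1) = 2
  height(29) = 1 + max(0, 2) = 3
  height(49) = 1 + max(-1, -1) = 0
  height(48) = 1 + max(-1, 0) = 1
  height(43) = 1 + max(3, 1) = 4
Height = 4


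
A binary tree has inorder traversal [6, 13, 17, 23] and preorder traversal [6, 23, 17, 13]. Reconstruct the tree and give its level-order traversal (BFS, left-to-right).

Inorder:  [6, 13, 17, 23]
Preorder: [6, 23, 17, 13]
Algorithm: preorder visits root first, so consume preorder in order;
for each root, split the current inorder slice at that value into
left-subtree inorder and right-subtree inorder, then recurse.
Recursive splits:
  root=6; inorder splits into left=[], right=[13, 17, 23]
  root=23; inorder splits into left=[13, 17], right=[]
  root=17; inorder splits into left=[13], right=[]
  root=13; inorder splits into left=[], right=[]
Reconstructed level-order: [6, 23, 17, 13]


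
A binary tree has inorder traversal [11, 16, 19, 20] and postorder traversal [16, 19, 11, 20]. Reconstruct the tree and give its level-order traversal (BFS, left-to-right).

Inorder:   [11, 16, 19, 20]
Postorder: [16, 19, 11, 20]
Algorithm: postorder visits root last, so walk postorder right-to-left;
each value is the root of the current inorder slice — split it at that
value, recurse on the right subtree first, then the left.
Recursive splits:
  root=20; inorder splits into left=[11, 16, 19], right=[]
  root=11; inorder splits into left=[], right=[16, 19]
  root=19; inorder splits into left=[16], right=[]
  root=16; inorder splits into left=[], right=[]
Reconstructed level-order: [20, 11, 19, 16]


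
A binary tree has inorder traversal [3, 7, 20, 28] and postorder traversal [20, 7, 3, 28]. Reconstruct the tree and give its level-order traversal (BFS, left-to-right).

Inorder:   [3, 7, 20, 28]
Postorder: [20, 7, 3, 28]
Algorithm: postorder visits root last, so walk postorder right-to-left;
each value is the root of the current inorder slice — split it at that
value, recurse on the right subtree first, then the left.
Recursive splits:
  root=28; inorder splits into left=[3, 7, 20], right=[]
  root=3; inorder splits into left=[], right=[7, 20]
  root=7; inorder splits into left=[], right=[20]
  root=20; inorder splits into left=[], right=[]
Reconstructed level-order: [28, 3, 7, 20]


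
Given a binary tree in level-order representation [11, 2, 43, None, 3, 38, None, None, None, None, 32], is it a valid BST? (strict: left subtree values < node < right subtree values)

Level-order array: [11, 2, 43, None, 3, 38, None, None, None, None, 32]
Validate using subtree bounds (lo, hi): at each node, require lo < value < hi,
then recurse left with hi=value and right with lo=value.
Preorder trace (stopping at first violation):
  at node 11 with bounds (-inf, +inf): OK
  at node 2 with bounds (-inf, 11): OK
  at node 3 with bounds (2, 11): OK
  at node 43 with bounds (11, +inf): OK
  at node 38 with bounds (11, 43): OK
  at node 32 with bounds (38, 43): VIOLATION
Node 32 violates its bound: not (38 < 32 < 43).
Result: Not a valid BST


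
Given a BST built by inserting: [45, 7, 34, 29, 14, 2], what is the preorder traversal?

Tree insertion order: [45, 7, 34, 29, 14, 2]
Tree (level-order array): [45, 7, None, 2, 34, None, None, 29, None, 14]
Preorder traversal: [45, 7, 2, 34, 29, 14]


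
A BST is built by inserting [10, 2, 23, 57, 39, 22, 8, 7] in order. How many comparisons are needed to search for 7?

Search path for 7: 10 -> 2 -> 8 -> 7
Found: True
Comparisons: 4


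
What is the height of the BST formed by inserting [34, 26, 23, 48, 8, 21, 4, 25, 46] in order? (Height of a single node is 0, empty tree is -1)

Insertion order: [34, 26, 23, 48, 8, 21, 4, 25, 46]
Tree (level-order array): [34, 26, 48, 23, None, 46, None, 8, 25, None, None, 4, 21]
Compute height bottom-up (empty subtree = -1):
  height(4) = 1 + max(-1, -1) = 0
  height(21) = 1 + max(-1, -1) = 0
  height(8) = 1 + max(0, 0) = 1
  height(25) = 1 + max(-1, -1) = 0
  height(23) = 1 + max(1, 0) = 2
  height(26) = 1 + max(2, -1) = 3
  height(46) = 1 + max(-1, -1) = 0
  height(48) = 1 + max(0, -1) = 1
  height(34) = 1 + max(3, 1) = 4
Height = 4


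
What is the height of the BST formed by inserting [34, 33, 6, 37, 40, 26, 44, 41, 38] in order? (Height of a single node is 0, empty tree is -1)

Insertion order: [34, 33, 6, 37, 40, 26, 44, 41, 38]
Tree (level-order array): [34, 33, 37, 6, None, None, 40, None, 26, 38, 44, None, None, None, None, 41]
Compute height bottom-up (empty subtree = -1):
  height(26) = 1 + max(-1, -1) = 0
  height(6) = 1 + max(-1, 0) = 1
  height(33) = 1 + max(1, -1) = 2
  height(38) = 1 + max(-1, -1) = 0
  height(41) = 1 + max(-1, -1) = 0
  height(44) = 1 + max(0, -1) = 1
  height(40) = 1 + max(0, 1) = 2
  height(37) = 1 + max(-1, 2) = 3
  height(34) = 1 + max(2, 3) = 4
Height = 4


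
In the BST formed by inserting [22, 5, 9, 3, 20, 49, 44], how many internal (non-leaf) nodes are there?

Tree built from: [22, 5, 9, 3, 20, 49, 44]
Tree (level-order array): [22, 5, 49, 3, 9, 44, None, None, None, None, 20]
Rule: An internal node has at least one child.
Per-node child counts:
  node 22: 2 child(ren)
  node 5: 2 child(ren)
  node 3: 0 child(ren)
  node 9: 1 child(ren)
  node 20: 0 child(ren)
  node 49: 1 child(ren)
  node 44: 0 child(ren)
Matching nodes: [22, 5, 9, 49]
Count of internal (non-leaf) nodes: 4


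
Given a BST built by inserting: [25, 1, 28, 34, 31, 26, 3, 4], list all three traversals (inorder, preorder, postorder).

Tree insertion order: [25, 1, 28, 34, 31, 26, 3, 4]
Tree (level-order array): [25, 1, 28, None, 3, 26, 34, None, 4, None, None, 31]
Inorder (L, root, R): [1, 3, 4, 25, 26, 28, 31, 34]
Preorder (root, L, R): [25, 1, 3, 4, 28, 26, 34, 31]
Postorder (L, R, root): [4, 3, 1, 26, 31, 34, 28, 25]


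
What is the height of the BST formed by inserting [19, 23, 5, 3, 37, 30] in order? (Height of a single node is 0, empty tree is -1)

Insertion order: [19, 23, 5, 3, 37, 30]
Tree (level-order array): [19, 5, 23, 3, None, None, 37, None, None, 30]
Compute height bottom-up (empty subtree = -1):
  height(3) = 1 + max(-1, -1) = 0
  height(5) = 1 + max(0, -1) = 1
  height(30) = 1 + max(-1, -1) = 0
  height(37) = 1 + max(0, -1) = 1
  height(23) = 1 + max(-1, 1) = 2
  height(19) = 1 + max(1, 2) = 3
Height = 3


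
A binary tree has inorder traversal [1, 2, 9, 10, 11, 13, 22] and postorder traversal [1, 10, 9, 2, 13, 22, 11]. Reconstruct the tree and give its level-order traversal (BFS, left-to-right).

Inorder:   [1, 2, 9, 10, 11, 13, 22]
Postorder: [1, 10, 9, 2, 13, 22, 11]
Algorithm: postorder visits root last, so walk postorder right-to-left;
each value is the root of the current inorder slice — split it at that
value, recurse on the right subtree first, then the left.
Recursive splits:
  root=11; inorder splits into left=[1, 2, 9, 10], right=[13, 22]
  root=22; inorder splits into left=[13], right=[]
  root=13; inorder splits into left=[], right=[]
  root=2; inorder splits into left=[1], right=[9, 10]
  root=9; inorder splits into left=[], right=[10]
  root=10; inorder splits into left=[], right=[]
  root=1; inorder splits into left=[], right=[]
Reconstructed level-order: [11, 2, 22, 1, 9, 13, 10]


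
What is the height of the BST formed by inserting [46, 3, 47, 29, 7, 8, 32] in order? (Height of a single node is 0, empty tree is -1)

Insertion order: [46, 3, 47, 29, 7, 8, 32]
Tree (level-order array): [46, 3, 47, None, 29, None, None, 7, 32, None, 8]
Compute height bottom-up (empty subtree = -1):
  height(8) = 1 + max(-1, -1) = 0
  height(7) = 1 + max(-1, 0) = 1
  height(32) = 1 + max(-1, -1) = 0
  height(29) = 1 + max(1, 0) = 2
  height(3) = 1 + max(-1, 2) = 3
  height(47) = 1 + max(-1, -1) = 0
  height(46) = 1 + max(3, 0) = 4
Height = 4


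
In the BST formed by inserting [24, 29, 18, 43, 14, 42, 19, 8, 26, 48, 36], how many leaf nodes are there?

Tree built from: [24, 29, 18, 43, 14, 42, 19, 8, 26, 48, 36]
Tree (level-order array): [24, 18, 29, 14, 19, 26, 43, 8, None, None, None, None, None, 42, 48, None, None, 36]
Rule: A leaf has 0 children.
Per-node child counts:
  node 24: 2 child(ren)
  node 18: 2 child(ren)
  node 14: 1 child(ren)
  node 8: 0 child(ren)
  node 19: 0 child(ren)
  node 29: 2 child(ren)
  node 26: 0 child(ren)
  node 43: 2 child(ren)
  node 42: 1 child(ren)
  node 36: 0 child(ren)
  node 48: 0 child(ren)
Matching nodes: [8, 19, 26, 36, 48]
Count of leaf nodes: 5


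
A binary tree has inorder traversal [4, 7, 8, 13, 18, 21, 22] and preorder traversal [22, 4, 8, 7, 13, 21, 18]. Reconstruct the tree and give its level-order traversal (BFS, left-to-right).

Inorder:  [4, 7, 8, 13, 18, 21, 22]
Preorder: [22, 4, 8, 7, 13, 21, 18]
Algorithm: preorder visits root first, so consume preorder in order;
for each root, split the current inorder slice at that value into
left-subtree inorder and right-subtree inorder, then recurse.
Recursive splits:
  root=22; inorder splits into left=[4, 7, 8, 13, 18, 21], right=[]
  root=4; inorder splits into left=[], right=[7, 8, 13, 18, 21]
  root=8; inorder splits into left=[7], right=[13, 18, 21]
  root=7; inorder splits into left=[], right=[]
  root=13; inorder splits into left=[], right=[18, 21]
  root=21; inorder splits into left=[18], right=[]
  root=18; inorder splits into left=[], right=[]
Reconstructed level-order: [22, 4, 8, 7, 13, 21, 18]


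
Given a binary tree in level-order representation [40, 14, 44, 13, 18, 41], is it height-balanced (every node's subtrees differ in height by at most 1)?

Tree (level-order array): [40, 14, 44, 13, 18, 41]
Definition: a tree is height-balanced if, at every node, |h(left) - h(right)| <= 1 (empty subtree has height -1).
Bottom-up per-node check:
  node 13: h_left=-1, h_right=-1, diff=0 [OK], height=0
  node 18: h_left=-1, h_right=-1, diff=0 [OK], height=0
  node 14: h_left=0, h_right=0, diff=0 [OK], height=1
  node 41: h_left=-1, h_right=-1, diff=0 [OK], height=0
  node 44: h_left=0, h_right=-1, diff=1 [OK], height=1
  node 40: h_left=1, h_right=1, diff=0 [OK], height=2
All nodes satisfy the balance condition.
Result: Balanced


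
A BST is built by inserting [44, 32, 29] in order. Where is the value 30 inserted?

Starting tree (level order): [44, 32, None, 29]
Insertion path: 44 -> 32 -> 29
Result: insert 30 as right child of 29
Final tree (level order): [44, 32, None, 29, None, None, 30]
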